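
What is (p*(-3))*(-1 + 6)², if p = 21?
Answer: -1575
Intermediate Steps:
(p*(-3))*(-1 + 6)² = (21*(-3))*(-1 + 6)² = -63*5² = -63*25 = -1575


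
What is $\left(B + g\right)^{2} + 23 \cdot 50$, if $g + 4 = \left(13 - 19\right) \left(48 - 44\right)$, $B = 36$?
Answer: $1214$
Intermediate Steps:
$g = -28$ ($g = -4 + \left(13 - 19\right) \left(48 - 44\right) = -4 - 24 = -28$)
$\left(B + g\right)^{2} + 23 \cdot 50 = \left(36 - 28\right)^{2} + 23 \cdot 50 = 8^{2} + 1150 = 64 + 1150 = 1214$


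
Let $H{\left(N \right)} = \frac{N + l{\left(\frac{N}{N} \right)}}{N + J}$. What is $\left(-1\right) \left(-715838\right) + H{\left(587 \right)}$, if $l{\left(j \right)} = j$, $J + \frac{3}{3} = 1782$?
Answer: $\frac{423776243}{592} \approx 7.1584 \cdot 10^{5}$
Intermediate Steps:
$J = 1781$ ($J = -1 + 1782 = 1781$)
$H{\left(N \right)} = \frac{1 + N}{1781 + N}$ ($H{\left(N \right)} = \frac{N + \frac{N}{N}}{N + 1781} = \frac{N + 1}{1781 + N} = \frac{1 + N}{1781 + N}$)
$\left(-1\right) \left(-715838\right) + H{\left(587 \right)} = \left(-1\right) \left(-715838\right) + \frac{1 + 587}{1781 + 587} = 715838 + \frac{1}{2368} \cdot 588 = 715838 + \frac{147}{592} = \frac{423776243}{592}$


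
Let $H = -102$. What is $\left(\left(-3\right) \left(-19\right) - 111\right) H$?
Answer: $5508$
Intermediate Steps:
$\left(\left(-3\right) \left(-19\right) - 111\right) H = \left(\left(-3\right) \left(-19\right) - 111\right) \left(-102\right) = \left(57 - 111\right) \left(-102\right) = \left(-54\right) \left(-102\right) = 5508$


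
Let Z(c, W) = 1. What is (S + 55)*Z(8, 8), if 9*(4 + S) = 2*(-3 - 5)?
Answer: 443/9 ≈ 49.222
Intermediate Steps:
S = -52/9 (S = -4 + (2*(-3 - 5))/9 = -4 + (2*(-8))/9 = -4 + (⅑)*(-16) = -4 - 16/9 = -52/9 ≈ -5.7778)
(S + 55)*Z(8, 8) = (-52/9 + 55)*1 = (443/9)*1 = 443/9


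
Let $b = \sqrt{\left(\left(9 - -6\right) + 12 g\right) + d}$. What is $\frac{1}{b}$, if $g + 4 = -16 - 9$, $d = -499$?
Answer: $- \frac{i \sqrt{13}}{104} \approx - 0.034669 i$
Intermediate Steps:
$g = -29$ ($g = -4 - 25 = -29$)
$b = 8 i \sqrt{13}$ ($b = \sqrt{\left(\left(9 - -6\right) + 12 \left(-29\right)\right) - 499} = \sqrt{\left(\left(9 + 6\right) - 348\right) - 499} = \sqrt{\left(15 - 348\right) - 499} = \sqrt{-333 - 499} = \sqrt{-832} = 8 i \sqrt{13} \approx 28.844 i$)
$\frac{1}{b} = \frac{1}{8 i \sqrt{13}} = - \frac{i \sqrt{13}}{104}$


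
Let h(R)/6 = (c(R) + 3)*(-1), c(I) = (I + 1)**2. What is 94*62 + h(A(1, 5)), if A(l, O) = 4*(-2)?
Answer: 5516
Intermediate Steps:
c(I) = (1 + I)**2
A(l, O) = -8
h(R) = -18 - 6*(1 + R)**2 (h(R) = 6*(((1 + R)**2 + 3)*(-1)) = 6*((3 + (1 + R)**2)*(-1)) = 6*(-3 - (1 + R)**2) = -18 - 6*(1 + R)**2)
94*62 + h(A(1, 5)) = 94*62 + (-18 - 6*(1 - 8)**2) = 5828 + (-18 - 6*(-7)**2) = 5828 + (-18 - 6*49) = 5828 + (-18 - 294) = 5828 - 312 = 5516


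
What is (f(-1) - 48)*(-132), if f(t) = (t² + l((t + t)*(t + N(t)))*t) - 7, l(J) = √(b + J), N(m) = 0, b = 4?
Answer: 7128 + 132*√6 ≈ 7451.3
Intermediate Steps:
l(J) = √(4 + J)
f(t) = -7 + t² + t*√(4 + 2*t²) (f(t) = (t² + √(4 + (t + t)*(t + 0))*t) - 7 = (t² + √(4 + (2*t)*t)*t) - 7 = (t² + √(4 + 2*t²)*t) - 7 = (t² + t*√(4 + 2*t²)) - 7 = -7 + t² + t*√(4 + 2*t²))
(f(-1) - 48)*(-132) = ((-7 + (-1)² - √(4 + 2*(-1)²)) - 48)*(-132) = ((-7 + 1 - √(4 + 2*1)) - 48)*(-132) = ((-7 + 1 - √(4 + 2)) - 48)*(-132) = ((-7 + 1 - √6) - 48)*(-132) = ((-6 - √6) - 48)*(-132) = (-54 - √6)*(-132) = 7128 + 132*√6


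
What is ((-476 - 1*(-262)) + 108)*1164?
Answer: -123384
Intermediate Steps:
((-476 - 1*(-262)) + 108)*1164 = ((-476 + 262) + 108)*1164 = (-214 + 108)*1164 = -106*1164 = -123384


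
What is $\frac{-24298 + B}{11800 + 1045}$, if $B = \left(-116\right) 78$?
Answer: $- \frac{33346}{12845} \approx -2.596$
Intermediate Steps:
$B = -9048$
$\frac{-24298 + B}{11800 + 1045} = \frac{-24298 - 9048}{11800 + 1045} = - \frac{33346}{12845}$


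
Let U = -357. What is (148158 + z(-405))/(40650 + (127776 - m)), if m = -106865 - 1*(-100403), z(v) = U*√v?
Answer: 8231/9716 - 51*I*√5/2776 ≈ 0.84716 - 0.04108*I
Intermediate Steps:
z(v) = -357*√v
m = -6462 (m = -106865 + 100403 = -6462)
(148158 + z(-405))/(40650 + (127776 - m)) = (148158 - 3213*I*√5)/(40650 + (127776 - 1*(-6462))) = (148158 - 3213*I*√5)/(40650 + (127776 + 6462)) = (148158 - 3213*I*√5)/(40650 + 134238) = (148158 - 3213*I*√5)/174888 = (148158 - 3213*I*√5)*(1/174888) = 8231/9716 - 51*I*√5/2776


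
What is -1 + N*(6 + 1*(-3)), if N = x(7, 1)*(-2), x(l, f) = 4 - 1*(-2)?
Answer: -37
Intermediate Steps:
x(l, f) = 6 (x(l, f) = 4 + 2 = 6)
N = -12 (N = 6*(-2) = -12)
-1 + N*(6 + 1*(-3)) = -1 - 12*(6 + 1*(-3)) = -1 - 12*(6 - 3) = -1 - 12*3 = -1 - 36 = -37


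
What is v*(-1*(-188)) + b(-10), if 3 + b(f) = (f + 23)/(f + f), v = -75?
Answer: -282073/20 ≈ -14104.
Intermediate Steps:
b(f) = -3 + (23 + f)/(2*f) (b(f) = -3 + (f + 23)/(f + f) = -3 + (23 + f)/((2*f)) = -3 + (23 + f)*(1/(2*f)) = -3 + (23 + f)/(2*f))
v*(-1*(-188)) + b(-10) = -(-75)*(-188) + (½)*(23 - 5*(-10))/(-10) = -75*188 + (½)*(-⅒)*(23 + 50) = -14100 + (½)*(-⅒)*73 = -14100 - 73/20 = -282073/20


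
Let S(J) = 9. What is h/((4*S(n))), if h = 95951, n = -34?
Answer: 95951/36 ≈ 2665.3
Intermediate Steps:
h/((4*S(n))) = 95951/((4*9)) = 95951/36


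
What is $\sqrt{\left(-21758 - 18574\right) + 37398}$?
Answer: $3 i \sqrt{326} \approx 54.166 i$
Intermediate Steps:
$\sqrt{\left(-21758 - 18574\right) + 37398} = \sqrt{-40332 + 37398} = \sqrt{-2934} = 3 i \sqrt{326}$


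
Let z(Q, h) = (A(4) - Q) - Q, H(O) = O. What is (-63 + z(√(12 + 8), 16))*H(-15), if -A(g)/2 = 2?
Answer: 1005 + 60*√5 ≈ 1139.2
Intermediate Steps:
A(g) = -4 (A(g) = -2*2 = -4)
z(Q, h) = -4 - 2*Q (z(Q, h) = (-4 - Q) - Q = -4 - 2*Q)
(-63 + z(√(12 + 8), 16))*H(-15) = (-63 + (-4 - 2*√(12 + 8)))*(-15) = (-63 + (-4 - 4*√5))*(-15) = (-67 - 4*√5)*(-15) = 1005 + 60*√5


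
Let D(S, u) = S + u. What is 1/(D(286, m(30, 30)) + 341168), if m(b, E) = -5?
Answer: 1/341449 ≈ 2.9287e-6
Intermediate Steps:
1/(D(286, m(30, 30)) + 341168) = 1/((286 - 5) + 341168) = 1/(281 + 341168) = 1/341449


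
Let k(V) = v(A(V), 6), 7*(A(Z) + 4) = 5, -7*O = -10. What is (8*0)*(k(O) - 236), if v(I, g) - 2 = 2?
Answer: 0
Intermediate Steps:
O = 10/7 (O = -⅐*(-10) = 10/7 ≈ 1.4286)
A(Z) = -23/7 (A(Z) = -4 + (⅐)*5 = -4 + 5/7 = -23/7)
v(I, g) = 4 (v(I, g) = 2 + 2 = 4)
k(V) = 4
(8*0)*(k(O) - 236) = (8*0)*(4 - 236) = 0*(-232) = 0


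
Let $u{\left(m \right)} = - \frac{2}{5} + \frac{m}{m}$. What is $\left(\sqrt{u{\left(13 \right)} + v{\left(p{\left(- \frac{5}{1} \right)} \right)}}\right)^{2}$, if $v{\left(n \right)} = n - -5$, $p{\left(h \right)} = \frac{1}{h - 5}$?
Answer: $\frac{11}{2} \approx 5.5$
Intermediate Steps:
$u{\left(m \right)} = \frac{3}{5}$ ($u{\left(m \right)} = \left(-2\right) \frac{1}{5} + 1 = - \frac{2}{5} + 1 = \frac{3}{5}$)
$p{\left(h \right)} = \frac{1}{-5 + h}$
$v{\left(n \right)} = 5 + n$ ($v{\left(n \right)} = n + 5 = 5 + n$)
$\left(\sqrt{u{\left(13 \right)} + v{\left(p{\left(- \frac{5}{1} \right)} \right)}}\right)^{2} = \left(\sqrt{\frac{3}{5} + \left(5 + \frac{1}{-5 - \frac{5}{1}}\right)}\right)^{2} = \left(\sqrt{\frac{3}{5} + \left(5 + \frac{1}{-5 - 5}\right)}\right)^{2} = \left(\sqrt{\frac{3}{5} + \left(5 + \frac{1}{-10}\right)}\right)^{2} = \left(\sqrt{\frac{3}{5} + \left(5 - \frac{1}{10}\right)}\right)^{2} = \left(\sqrt{\frac{3}{5} + \frac{49}{10}}\right)^{2} = \left(\sqrt{\frac{11}{2}}\right)^{2} = \left(\frac{\sqrt{22}}{2}\right)^{2} = \frac{11}{2}$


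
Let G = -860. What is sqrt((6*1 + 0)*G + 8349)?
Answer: sqrt(3189) ≈ 56.471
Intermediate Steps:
sqrt((6*1 + 0)*G + 8349) = sqrt((6*1 + 0)*(-860) + 8349) = sqrt((6 + 0)*(-860) + 8349) = sqrt(6*(-860) + 8349) = sqrt(-5160 + 8349) = sqrt(3189)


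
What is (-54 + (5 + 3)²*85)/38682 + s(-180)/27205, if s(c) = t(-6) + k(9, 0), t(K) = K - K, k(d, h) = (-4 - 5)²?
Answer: 74829686/526171905 ≈ 0.14222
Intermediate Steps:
k(d, h) = 81 (k(d, h) = (-9)² = 81)
t(K) = 0
s(c) = 81 (s(c) = 0 + 81 = 81)
(-54 + (5 + 3)²*85)/38682 + s(-180)/27205 = (-54 + (5 + 3)²*85)/38682 + 81/27205 = (-54 + 8²*85)*(1/38682) + 81*(1/27205) = (-54 + 64*85)*(1/38682) + 81/27205 = (-54 + 5440)*(1/38682) + 81/27205 = 5386*(1/38682) + 81/27205 = 2693/19341 + 81/27205 = 74829686/526171905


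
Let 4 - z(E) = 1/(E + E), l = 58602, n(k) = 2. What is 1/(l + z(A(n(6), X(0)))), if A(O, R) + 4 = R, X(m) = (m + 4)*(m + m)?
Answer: 8/468849 ≈ 1.7063e-5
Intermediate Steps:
X(m) = 2*m*(4 + m) (X(m) = (4 + m)*(2*m) = 2*m*(4 + m))
A(O, R) = -4 + R
z(E) = 4 - 1/(2*E) (z(E) = 4 - 1/(E + E) = 4 - 1/(2*E))
1/(l + z(A(n(6), X(0)))) = 1/(58602 + (4 - 1/(2*(-4 + 2*0*(4 + 0))))) = 1/(58602 + (4 - 1/(2*(-4 + 2*0*4)))) = 1/(58602 + (4 - 1/(2*(-4 + 0)))) = 1/(58602 + (4 - 1/2/(-4))) = 1/(58602 + (4 - 1/2*(-1/4))) = 1/(58602 + (4 + 1/8)) = 1/(58602 + 33/8) = 1/(468849/8) = 8/468849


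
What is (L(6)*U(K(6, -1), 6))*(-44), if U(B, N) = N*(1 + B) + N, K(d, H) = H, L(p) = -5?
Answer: 1320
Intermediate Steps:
U(B, N) = N + N*(1 + B)
(L(6)*U(K(6, -1), 6))*(-44) = -30*(2 - 1)*(-44) = -30*(-44) = 1320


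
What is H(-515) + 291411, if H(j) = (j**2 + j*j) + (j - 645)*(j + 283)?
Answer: 1090981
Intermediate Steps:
H(j) = 2*j**2 + (-645 + j)*(283 + j) (H(j) = (j**2 + j**2) + (-645 + j)*(283 + j) = 2*j**2 + (-645 + j)*(283 + j))
H(-515) + 291411 = (-182535 - 362*(-515) + 3*(-515)**2) + 291411 = (-182535 + 186430 + 3*265225) + 291411 = (-182535 + 186430 + 795675) + 291411 = 799570 + 291411 = 1090981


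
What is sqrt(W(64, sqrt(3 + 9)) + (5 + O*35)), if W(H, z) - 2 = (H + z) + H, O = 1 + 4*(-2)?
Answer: sqrt(-110 + 2*sqrt(3)) ≈ 10.322*I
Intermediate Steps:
O = -7 (O = 1 - 8 = -7)
W(H, z) = 2 + z + 2*H (W(H, z) = 2 + ((H + z) + H) = 2 + (z + 2*H) = 2 + z + 2*H)
sqrt(W(64, sqrt(3 + 9)) + (5 + O*35)) = sqrt((2 + sqrt(3 + 9) + 2*64) + (5 - 7*35)) = sqrt((2 + sqrt(12) + 128) + (5 - 245)) = sqrt((2 + 2*sqrt(3) + 128) - 240) = sqrt((130 + 2*sqrt(3)) - 240) = sqrt(-110 + 2*sqrt(3))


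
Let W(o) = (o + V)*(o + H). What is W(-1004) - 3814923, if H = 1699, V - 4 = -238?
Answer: -4675333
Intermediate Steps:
V = -234 (V = 4 - 238 = -234)
W(o) = (-234 + o)*(1699 + o) (W(o) = (o - 234)*(o + 1699) = (-234 + o)*(1699 + o))
W(-1004) - 3814923 = (-397566 + (-1004)² + 1465*(-1004)) - 3814923 = (-397566 + 1008016 - 1470860) - 3814923 = -860410 - 3814923 = -4675333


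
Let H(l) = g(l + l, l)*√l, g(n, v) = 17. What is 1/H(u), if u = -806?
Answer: -I*√806/13702 ≈ -0.002072*I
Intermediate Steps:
H(l) = 17*√l
1/H(u) = 1/(17*√(-806)) = 1/(17*(I*√806)) = 1/(17*I*√806) = -I*√806/13702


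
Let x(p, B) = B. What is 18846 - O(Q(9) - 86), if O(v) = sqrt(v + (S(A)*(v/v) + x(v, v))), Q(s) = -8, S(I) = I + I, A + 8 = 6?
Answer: 18846 - 8*I*sqrt(3) ≈ 18846.0 - 13.856*I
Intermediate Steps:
A = -2 (A = -8 + 6 = -2)
S(I) = 2*I
O(v) = sqrt(-4 + 2*v) (O(v) = sqrt(v + ((2*(-2))*(v/v) + v)) = sqrt(v + (-4*1 + v)) = sqrt(v + (-4 + v)) = sqrt(-4 + 2*v))
18846 - O(Q(9) - 86) = 18846 - sqrt(-4 + 2*(-8 - 86)) = 18846 - sqrt(-4 + 2*(-94)) = 18846 - sqrt(-4 - 188) = 18846 - sqrt(-192) = 18846 - 8*I*sqrt(3)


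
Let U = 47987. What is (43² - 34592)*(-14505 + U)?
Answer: -1096301126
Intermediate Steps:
(43² - 34592)*(-14505 + U) = (43² - 34592)*(-14505 + 47987) = (1849 - 34592)*33482 = -32743*33482 = -1096301126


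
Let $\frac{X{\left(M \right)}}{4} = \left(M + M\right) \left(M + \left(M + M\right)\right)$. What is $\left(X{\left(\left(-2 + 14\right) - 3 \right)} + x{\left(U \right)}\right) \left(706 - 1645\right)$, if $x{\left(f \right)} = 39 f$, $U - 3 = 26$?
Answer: $-2887425$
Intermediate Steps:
$U = 29$ ($U = 3 + 26 = 29$)
$X{\left(M \right)} = 24 M^{2}$ ($X{\left(M \right)} = 4 \left(M + M\right) \left(M + \left(M + M\right)\right) = 4 \cdot 2 M \left(M + 2 M\right) = 4 \cdot 2 M 3 M = 4 \cdot 6 M^{2} = 24 M^{2}$)
$\left(X{\left(\left(-2 + 14\right) - 3 \right)} + x{\left(U \right)}\right) \left(706 - 1645\right) = \left(24 \left(\left(-2 + 14\right) - 3\right)^{2} + 39 \cdot 29\right) \left(706 - 1645\right) = \left(24 \left(12 - 3\right)^{2} + 1131\right) \left(-939\right) = \left(24 \cdot 9^{2} + 1131\right) \left(-939\right) = \left(24 \cdot 81 + 1131\right) \left(-939\right) = \left(1944 + 1131\right) \left(-939\right) = 3075 \left(-939\right) = -2887425$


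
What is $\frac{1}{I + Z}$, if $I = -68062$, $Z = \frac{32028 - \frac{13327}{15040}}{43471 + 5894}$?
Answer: $- \frac{742449600}{50532122987407} \approx -1.4693 \cdot 10^{-5}$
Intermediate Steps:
$Z = \frac{481687793}{742449600}$ ($Z = \frac{32028 - \frac{13327}{15040}}{49365} = \left(32028 - \frac{13327}{15040}\right) \frac{1}{49365} = \frac{481687793}{15040} \cdot \frac{1}{49365} = \frac{481687793}{742449600} \approx 0.64878$)
$\frac{1}{I + Z} = \frac{1}{-68062 + \frac{481687793}{742449600}} = \frac{1}{- \frac{50532122987407}{742449600}} = - \frac{742449600}{50532122987407}$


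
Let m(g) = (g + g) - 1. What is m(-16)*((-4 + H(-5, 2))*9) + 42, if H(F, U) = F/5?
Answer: 1527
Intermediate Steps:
H(F, U) = F/5 (H(F, U) = F*(1/5) = F/5)
m(g) = -1 + 2*g (m(g) = 2*g - 1 = -1 + 2*g)
m(-16)*((-4 + H(-5, 2))*9) + 42 = (-1 + 2*(-16))*((-4 + (1/5)*(-5))*9) + 42 = (-1 - 32)*((-4 - 1)*9) + 42 = -(-165)*9 + 42 = -33*(-45) + 42 = 1485 + 42 = 1527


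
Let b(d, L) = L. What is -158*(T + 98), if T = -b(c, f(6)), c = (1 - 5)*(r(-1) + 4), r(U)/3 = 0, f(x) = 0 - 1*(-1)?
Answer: -15326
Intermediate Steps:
f(x) = 1 (f(x) = 0 + 1 = 1)
r(U) = 0 (r(U) = 3*0 = 0)
c = -16 (c = (1 - 5)*(0 + 4) = -4*4 = -16)
T = -1 (T = -1*1 = -1)
-158*(T + 98) = -158*(-1 + 98) = -158*97 = -15326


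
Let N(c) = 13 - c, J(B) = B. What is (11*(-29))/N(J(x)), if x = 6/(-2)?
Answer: -319/16 ≈ -19.938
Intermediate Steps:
x = -3 (x = 6*(-½) = -3)
(11*(-29))/N(J(x)) = (11*(-29))/(13 - 1*(-3)) = -319/(13 + 3) = -319/16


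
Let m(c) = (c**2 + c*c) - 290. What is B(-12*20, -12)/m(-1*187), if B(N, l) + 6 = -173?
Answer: -179/69648 ≈ -0.0025701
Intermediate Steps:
B(N, l) = -179 (B(N, l) = -6 - 173 = -179)
m(c) = -290 + 2*c**2 (m(c) = (c**2 + c**2) - 290 = 2*c**2 - 290 = -290 + 2*c**2)
B(-12*20, -12)/m(-1*187) = -179/(-290 + 2*(-1*187)**2) = -179/(-290 + 2*(-187)**2) = -179/(-290 + 2*34969) = -179/(-290 + 69938) = -179/69648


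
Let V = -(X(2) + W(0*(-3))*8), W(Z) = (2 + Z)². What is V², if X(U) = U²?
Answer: 1296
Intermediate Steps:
V = -36 (V = -(2² + (2 + 0*(-3))²*8) = -(4 + (2 + 0)²*8) = -(4 + 2²*8) = -(4 + 4*8) = -(4 + 32) = -1*36 = -36)
V² = (-36)² = 1296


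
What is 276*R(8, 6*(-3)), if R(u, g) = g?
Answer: -4968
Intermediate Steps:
276*R(8, 6*(-3)) = 276*(6*(-3)) = 276*(-18) = -4968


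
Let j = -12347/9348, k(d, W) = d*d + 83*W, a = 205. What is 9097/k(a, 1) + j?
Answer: -823615/745503 ≈ -1.1048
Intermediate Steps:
k(d, W) = d**2 + 83*W
j = -12347/9348 (j = -12347*1/9348 = -12347/9348 ≈ -1.3208)
9097/k(a, 1) + j = 9097/(205**2 + 83*1) - 12347/9348 = 9097/(42025 + 83) - 12347/9348 = 9097/42108 - 12347/9348 = 9097*(1/42108) - 12347/9348 = 827/3828 - 12347/9348 = -823615/745503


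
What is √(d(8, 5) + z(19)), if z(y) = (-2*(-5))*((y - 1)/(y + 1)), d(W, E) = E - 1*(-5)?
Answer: √19 ≈ 4.3589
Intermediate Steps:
d(W, E) = 5 + E (d(W, E) = E + 5 = 5 + E)
z(y) = 10*(-1 + y)/(1 + y) (z(y) = 10*((-1 + y)/(1 + y)) = 10*(-1 + y)/(1 + y))
√(d(8, 5) + z(19)) = √((5 + 5) + 10*(-1 + 19)/(1 + 19)) = √(10 + 10*18/20) = √(10 + 10*(1/20)*18) = √(10 + 9) = √19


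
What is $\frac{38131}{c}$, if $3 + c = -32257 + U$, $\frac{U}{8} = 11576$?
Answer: $\frac{38131}{60348} \approx 0.63185$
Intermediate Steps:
$U = 92608$ ($U = 8 \cdot 11576 = 92608$)
$c = 60348$ ($c = -3 + \left(-32257 + 92608\right) = -3 + 60351 = 60348$)
$\frac{38131}{c} = \frac{38131}{60348}$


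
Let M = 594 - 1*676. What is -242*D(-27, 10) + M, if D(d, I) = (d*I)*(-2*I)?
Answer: -1306882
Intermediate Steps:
D(d, I) = -2*d*I² (D(d, I) = (I*d)*(-2*I) = -2*d*I²)
M = -82 (M = 594 - 676 = -82)
-242*D(-27, 10) + M = -(-484)*(-27)*10² - 82 = -(-484)*(-27)*100 - 82 = -242*5400 - 82 = -1306800 - 82 = -1306882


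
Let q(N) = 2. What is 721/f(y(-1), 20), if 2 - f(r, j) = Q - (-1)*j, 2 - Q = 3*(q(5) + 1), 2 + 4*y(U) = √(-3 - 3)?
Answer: -721/11 ≈ -65.545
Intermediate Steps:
y(U) = -½ + I*√6/4 (y(U) = -½ + √(-3 - 3)/4 = -½ + √(-6)/4 = -½ + (I*√6)/4 = -½ + I*√6/4)
Q = -7 (Q = 2 - 3*(2 + 1) = 2 - 3*3 = 2 - 1*9 = 2 - 9 = -7)
f(r, j) = 9 - j (f(r, j) = 2 - (-7 - (-1)*j) = 2 - (-7 + j) = 2 + (7 - j) = 9 - j)
721/f(y(-1), 20) = 721/(9 - 1*20) = 721/(9 - 20) = 721/(-11) = 721*(-1/11) = -721/11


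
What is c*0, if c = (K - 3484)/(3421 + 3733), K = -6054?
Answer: 0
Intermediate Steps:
c = -4769/3577 (c = (-6054 - 3484)/(3421 + 3733) = -9538/7154 = -9538*1/7154 = -4769/3577 ≈ -1.3332)
c*0 = -4769/3577*0 = 0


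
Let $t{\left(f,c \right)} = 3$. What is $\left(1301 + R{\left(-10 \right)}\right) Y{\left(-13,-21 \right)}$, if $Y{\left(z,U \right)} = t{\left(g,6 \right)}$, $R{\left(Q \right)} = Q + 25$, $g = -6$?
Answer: $3948$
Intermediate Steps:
$R{\left(Q \right)} = 25 + Q$
$Y{\left(z,U \right)} = 3$
$\left(1301 + R{\left(-10 \right)}\right) Y{\left(-13,-21 \right)} = \left(1301 + \left(25 - 10\right)\right) 3 = \left(1301 + 15\right) 3 = 1316 \cdot 3 = 3948$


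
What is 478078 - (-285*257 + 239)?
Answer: 551084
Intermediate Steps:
478078 - (-285*257 + 239) = 478078 - (-73245 + 239) = 478078 - 1*(-73006) = 478078 + 73006 = 551084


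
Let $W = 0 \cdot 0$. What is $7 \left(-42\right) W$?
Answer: $0$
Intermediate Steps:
$W = 0$
$7 \left(-42\right) W = 7 \left(-42\right) 0 = \left(-294\right) 0 = 0$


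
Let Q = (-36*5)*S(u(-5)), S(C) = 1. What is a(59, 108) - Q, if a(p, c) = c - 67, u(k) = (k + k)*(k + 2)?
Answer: 221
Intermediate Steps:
u(k) = 2*k*(2 + k) (u(k) = (2*k)*(2 + k) = 2*k*(2 + k))
a(p, c) = -67 + c
Q = -180 (Q = -36*5*1 = -180*1 = -180)
a(59, 108) - Q = (-67 + 108) - 1*(-180) = 41 + 180 = 221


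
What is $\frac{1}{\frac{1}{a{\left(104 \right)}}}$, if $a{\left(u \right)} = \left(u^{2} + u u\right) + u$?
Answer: $21736$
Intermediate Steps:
$a{\left(u \right)} = u + 2 u^{2}$ ($a{\left(u \right)} = \left(u^{2} + u^{2}\right) + u = 2 u^{2} + u = u + 2 u^{2}$)
$\frac{1}{\frac{1}{a{\left(104 \right)}}} = \frac{1}{\frac{1}{104 \left(1 + 2 \cdot 104\right)}} = \frac{1}{\frac{1}{104 \left(1 + 208\right)}} = \frac{1}{\frac{1}{104 \cdot 209}} = \frac{1}{\frac{1}{21736}} = 21736$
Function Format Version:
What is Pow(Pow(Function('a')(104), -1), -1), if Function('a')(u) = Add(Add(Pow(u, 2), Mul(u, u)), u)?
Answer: 21736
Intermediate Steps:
Function('a')(u) = Add(u, Mul(2, Pow(u, 2))) (Function('a')(u) = Add(Add(Pow(u, 2), Pow(u, 2)), u) = Add(Mul(2, Pow(u, 2)), u) = Add(u, Mul(2, Pow(u, 2))))
Pow(Pow(Function('a')(104), -1), -1) = Pow(Pow(Mul(104, Add(1, Mul(2, 104))), -1), -1) = Pow(Pow(Mul(104, Add(1, 208)), -1), -1) = Pow(Pow(Mul(104, 209), -1), -1) = Pow(Pow(21736, -1), -1) = Pow(Rational(1, 21736), -1) = 21736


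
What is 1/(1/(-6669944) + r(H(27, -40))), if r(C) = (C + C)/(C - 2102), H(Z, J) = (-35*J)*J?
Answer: 193768543144/373516834949 ≈ 0.51877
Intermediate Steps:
H(Z, J) = -35*J²
r(C) = 2*C/(-2102 + C) (r(C) = (2*C)/(-2102 + C) = 2*C/(-2102 + C))
1/(1/(-6669944) + r(H(27, -40))) = 1/(1/(-6669944) + 2*(-35*(-40)²)/(-2102 - 35*(-40)²)) = 1/(-1/6669944 + 2*(-35*1600)/(-2102 - 35*1600)) = 1/(-1/6669944 + 2*(-56000)/(-2102 - 56000)) = 1/(-1/6669944 + 2*(-56000)/(-58102)) = 1/(-1/6669944 + 2*(-56000)*(-1/58102)) = 1/(-1/6669944 + 56000/29051) = 1/(373516834949/193768543144) = 193768543144/373516834949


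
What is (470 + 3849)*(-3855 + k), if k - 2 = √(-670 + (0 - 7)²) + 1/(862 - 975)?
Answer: -1880449410/113 + 12957*I*√69 ≈ -1.6641e+7 + 1.0763e+5*I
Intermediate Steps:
k = 225/113 + 3*I*√69 (k = 2 + (√(-670 + (0 - 7)²) + 1/(862 - 975)) = 2 + (√(-670 + (-7)²) + 1/(-113)) = 2 + (√(-670 + 49) - 1/113) = 2 + (√(-621) - 1/113) = 2 + (3*I*√69 - 1/113) = 2 + (-1/113 + 3*I*√69) = 225/113 + 3*I*√69 ≈ 1.9911 + 24.92*I)
(470 + 3849)*(-3855 + k) = (470 + 3849)*(-3855 + (225/113 + 3*I*√69)) = 4319*(-435390/113 + 3*I*√69) = -1880449410/113 + 12957*I*√69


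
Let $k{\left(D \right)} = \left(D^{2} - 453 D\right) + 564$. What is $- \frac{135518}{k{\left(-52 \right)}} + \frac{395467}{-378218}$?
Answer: $- \frac{15465838433}{2536329908} \approx -6.0977$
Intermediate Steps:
$k{\left(D \right)} = 564 + D^{2} - 453 D$
$- \frac{135518}{k{\left(-52 \right)}} + \frac{395467}{-378218} = - \frac{135518}{564 + \left(-52\right)^{2} - -23556} + \frac{395467}{-378218} = - \frac{135518}{564 + 2704 + 23556} + 395467 \left(- \frac{1}{378218}\right) = - \frac{135518}{26824} - \frac{395467}{378218} = \left(-135518\right) \frac{1}{26824} - \frac{395467}{378218} = - \frac{67759}{13412} - \frac{395467}{378218} = - \frac{15465838433}{2536329908}$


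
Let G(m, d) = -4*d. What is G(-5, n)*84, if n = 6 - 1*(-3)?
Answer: -3024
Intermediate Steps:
n = 9 (n = 6 + 3 = 9)
G(-5, n)*84 = -4*9*84 = -36*84 = -3024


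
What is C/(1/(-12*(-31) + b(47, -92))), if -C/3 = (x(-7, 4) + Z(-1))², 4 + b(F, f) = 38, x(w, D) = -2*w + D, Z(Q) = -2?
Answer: -311808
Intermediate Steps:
x(w, D) = D - 2*w
b(F, f) = 34 (b(F, f) = -4 + 38 = 34)
C = -768 (C = -3*((4 - 2*(-7)) - 2)² = -3*((4 + 14) - 2)² = -3*(18 - 2)² = -3*16² = -3*256 = -768)
C/(1/(-12*(-31) + b(47, -92))) = -768/(1/(-12*(-31) + 34)) = -768/(1/(372 + 34)) = -768/(1/406) = -768/1/406 = -768*406 = -311808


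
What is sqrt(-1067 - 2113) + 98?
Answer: 98 + 2*I*sqrt(795) ≈ 98.0 + 56.391*I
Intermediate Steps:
sqrt(-1067 - 2113) + 98 = sqrt(-3180) + 98 = 2*I*sqrt(795) + 98 = 98 + 2*I*sqrt(795)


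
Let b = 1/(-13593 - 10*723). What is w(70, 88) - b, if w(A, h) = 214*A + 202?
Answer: 316134787/20823 ≈ 15182.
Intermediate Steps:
w(A, h) = 202 + 214*A
b = -1/20823 (b = 1/(-13593 - 7230) = 1/(-20823) = -1/20823 ≈ -4.8024e-5)
w(70, 88) - b = (202 + 214*70) - 1*(-1/20823) = (202 + 14980) + 1/20823 = 15182 + 1/20823 = 316134787/20823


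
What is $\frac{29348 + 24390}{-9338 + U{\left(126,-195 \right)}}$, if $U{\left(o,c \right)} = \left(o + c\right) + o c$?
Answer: $- \frac{53738}{33977} \approx -1.5816$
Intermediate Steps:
$U{\left(o,c \right)} = c + o + c o$ ($U{\left(o,c \right)} = \left(c + o\right) + c o = c + o + c o$)
$\frac{29348 + 24390}{-9338 + U{\left(126,-195 \right)}} = \frac{29348 + 24390}{-9338 - 24639} = \frac{53738}{-9338 - 24639} = \frac{53738}{-33977} = 53738 \left(- \frac{1}{33977}\right) = - \frac{53738}{33977}$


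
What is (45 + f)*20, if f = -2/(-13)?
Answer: 11740/13 ≈ 903.08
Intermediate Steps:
f = 2/13 (f = -2*(-1/13) = 2/13 ≈ 0.15385)
(45 + f)*20 = (45 + 2/13)*20 = (587/13)*20 = 11740/13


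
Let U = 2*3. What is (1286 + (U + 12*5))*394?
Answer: 532688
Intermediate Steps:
U = 6
(1286 + (U + 12*5))*394 = (1286 + (6 + 12*5))*394 = (1286 + (6 + 60))*394 = (1286 + 66)*394 = 1352*394 = 532688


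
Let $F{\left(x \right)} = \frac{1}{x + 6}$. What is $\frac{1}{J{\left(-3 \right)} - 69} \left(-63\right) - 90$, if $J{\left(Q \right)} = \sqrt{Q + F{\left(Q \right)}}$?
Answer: $- \frac{1273149}{14291} + \frac{126 i \sqrt{6}}{14291} \approx -89.088 + 0.021597 i$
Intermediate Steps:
$F{\left(x \right)} = \frac{1}{6 + x}$
$J{\left(Q \right)} = \sqrt{Q + \frac{1}{6 + Q}}$
$\frac{1}{J{\left(-3 \right)} - 69} \left(-63\right) - 90 = \frac{1}{\sqrt{\frac{1 - 3 \left(6 - 3\right)}{6 - 3}} - 69} \left(-63\right) - 90 = \frac{1}{\sqrt{\frac{1 - 9}{3}} - 69} \left(-63\right) - 90 = \frac{1}{\sqrt{\frac{1}{3} \left(-8\right)} - 69} \left(-63\right) - 90 = \frac{1}{\sqrt{- \frac{8}{3}} - 69} \left(-63\right) - 90 = \frac{1}{\frac{2 i \sqrt{6}}{3} - 69} \left(-63\right) - 90 = \frac{1}{-69 + \frac{2 i \sqrt{6}}{3}} \left(-63\right) - 90 = - \frac{63}{-69 + \frac{2 i \sqrt{6}}{3}} - 90 = -90 - \frac{63}{-69 + \frac{2 i \sqrt{6}}{3}}$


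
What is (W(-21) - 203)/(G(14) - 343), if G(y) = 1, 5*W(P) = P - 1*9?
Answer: 11/18 ≈ 0.61111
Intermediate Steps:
W(P) = -9/5 + P/5 (W(P) = (P - 1*9)/5 = (P - 9)/5 = (-9 + P)/5 = -9/5 + P/5)
(W(-21) - 203)/(G(14) - 343) = ((-9/5 + (⅕)*(-21)) - 203)/(1 - 343) = ((-9/5 - 21/5) - 203)/(-342) = (-6 - 203)*(-1/342) = -209*(-1/342) = 11/18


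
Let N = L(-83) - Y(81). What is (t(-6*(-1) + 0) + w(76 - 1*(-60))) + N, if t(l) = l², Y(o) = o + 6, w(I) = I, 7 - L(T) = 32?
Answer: 60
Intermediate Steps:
L(T) = -25 (L(T) = 7 - 1*32 = 7 - 32 = -25)
Y(o) = 6 + o
N = -112 (N = -25 - (6 + 81) = -25 - 1*87 = -25 - 87 = -112)
(t(-6*(-1) + 0) + w(76 - 1*(-60))) + N = ((-6*(-1) + 0)² + (76 - 1*(-60))) - 112 = ((6 + 0)² + (76 + 60)) - 112 = (6² + 136) - 112 = (36 + 136) - 112 = 172 - 112 = 60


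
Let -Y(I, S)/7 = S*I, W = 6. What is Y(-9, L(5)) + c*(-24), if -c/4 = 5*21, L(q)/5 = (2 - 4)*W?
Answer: 6300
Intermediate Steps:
L(q) = -60 (L(q) = 5*((2 - 4)*6) = 5*(-2*6) = 5*(-12) = -60)
Y(I, S) = -7*I*S (Y(I, S) = -7*S*I = -7*I*S)
c = -420 (c = -20*21 = -4*105 = -420)
Y(-9, L(5)) + c*(-24) = -7*(-9)*(-60) - 420*(-24) = -3780 + 10080 = 6300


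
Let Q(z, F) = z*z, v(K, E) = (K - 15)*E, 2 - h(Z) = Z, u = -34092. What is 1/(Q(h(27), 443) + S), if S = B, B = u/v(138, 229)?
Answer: 9389/5856761 ≈ 0.0016031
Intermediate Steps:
h(Z) = 2 - Z
v(K, E) = E*(-15 + K) (v(K, E) = (-15 + K)*E = E*(-15 + K))
Q(z, F) = z**2
B = -11364/9389 (B = -34092*1/(229*(-15 + 138)) = -34092/(229*123) = -34092/28167 = -34092*1/28167 = -11364/9389 ≈ -1.2104)
S = -11364/9389 ≈ -1.2104
1/(Q(h(27), 443) + S) = 1/((2 - 1*27)**2 - 11364/9389) = 1/((2 - 27)**2 - 11364/9389) = 1/((-25)**2 - 11364/9389) = 1/(625 - 11364/9389) = 1/(5856761/9389) = 9389/5856761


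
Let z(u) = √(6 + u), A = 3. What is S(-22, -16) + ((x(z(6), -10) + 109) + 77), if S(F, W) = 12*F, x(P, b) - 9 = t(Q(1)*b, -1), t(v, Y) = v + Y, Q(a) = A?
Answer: -100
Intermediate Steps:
Q(a) = 3
t(v, Y) = Y + v
x(P, b) = 8 + 3*b (x(P, b) = 9 + (-1 + 3*b) = 8 + 3*b)
S(-22, -16) + ((x(z(6), -10) + 109) + 77) = 12*(-22) + (((8 + 3*(-10)) + 109) + 77) = -264 + (((8 - 30) + 109) + 77) = -264 + ((-22 + 109) + 77) = -264 + (87 + 77) = -264 + 164 = -100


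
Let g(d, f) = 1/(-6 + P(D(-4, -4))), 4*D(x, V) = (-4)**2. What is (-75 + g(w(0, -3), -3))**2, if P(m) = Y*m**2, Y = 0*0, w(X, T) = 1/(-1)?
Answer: 203401/36 ≈ 5650.0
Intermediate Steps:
w(X, T) = -1
D(x, V) = 4 (D(x, V) = (1/4)*(-4)**2 = (1/4)*16 = 4)
Y = 0
P(m) = 0 (P(m) = 0*m**2 = 0)
g(d, f) = -1/6 (g(d, f) = 1/(-6 + 0) = 1/(-6) = -1/6)
(-75 + g(w(0, -3), -3))**2 = (-75 - 1/6)**2 = (-451/6)**2 = 203401/36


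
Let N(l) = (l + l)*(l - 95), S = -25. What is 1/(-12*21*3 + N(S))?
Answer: 1/5244 ≈ 0.00019069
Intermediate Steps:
N(l) = 2*l*(-95 + l) (N(l) = (2*l)*(-95 + l) = 2*l*(-95 + l))
1/(-12*21*3 + N(S)) = 1/(-12*21*3 + 2*(-25)*(-95 - 25)) = 1/(-252*3 + 2*(-25)*(-120)) = 1/(-756 + 6000) = 1/5244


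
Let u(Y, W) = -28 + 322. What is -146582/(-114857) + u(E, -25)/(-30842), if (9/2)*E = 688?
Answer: 320508149/253029971 ≈ 1.2667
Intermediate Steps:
E = 1376/9 (E = (2/9)*688 = 1376/9 ≈ 152.89)
u(Y, W) = 294
-146582/(-114857) + u(E, -25)/(-30842) = -146582/(-114857) + 294/(-30842) = -146582*(-1/114857) + 294*(-1/30842) = 146582/114857 - 21/2203 = 320508149/253029971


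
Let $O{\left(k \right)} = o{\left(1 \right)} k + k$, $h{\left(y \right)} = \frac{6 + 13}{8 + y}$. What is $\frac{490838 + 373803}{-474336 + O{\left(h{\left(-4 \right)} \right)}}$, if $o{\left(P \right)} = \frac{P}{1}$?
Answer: $- \frac{1729282}{948653} \approx -1.8229$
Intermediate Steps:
$h{\left(y \right)} = \frac{19}{8 + y}$
$o{\left(P \right)} = P$ ($o{\left(P \right)} = P 1 = P$)
$O{\left(k \right)} = 2 k$ ($O{\left(k \right)} = 1 k + k = k + k = 2 k$)
$\frac{490838 + 373803}{-474336 + O{\left(h{\left(-4 \right)} \right)}} = \frac{490838 + 373803}{-474336 + 2 \frac{19}{8 - 4}} = \frac{864641}{-474336 + 2 \cdot \frac{19}{4}} = \frac{864641}{-474336 + \frac{19}{2}} = \frac{864641}{- \frac{948653}{2}} = 864641 \left(- \frac{2}{948653}\right) = - \frac{1729282}{948653}$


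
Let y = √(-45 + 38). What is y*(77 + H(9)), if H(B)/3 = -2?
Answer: 71*I*√7 ≈ 187.85*I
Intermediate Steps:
H(B) = -6 (H(B) = 3*(-2) = -6)
y = I*√7 (y = √(-7) = I*√7 ≈ 2.6458*I)
y*(77 + H(9)) = (I*√7)*(77 - 6) = (I*√7)*71 = 71*I*√7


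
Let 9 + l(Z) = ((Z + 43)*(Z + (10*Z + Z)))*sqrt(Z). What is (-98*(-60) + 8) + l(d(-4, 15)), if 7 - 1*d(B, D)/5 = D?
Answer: 5879 - 2880*I*sqrt(10) ≈ 5879.0 - 9107.4*I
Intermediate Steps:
d(B, D) = 35 - 5*D
l(Z) = -9 + 12*Z**(3/2)*(43 + Z) (l(Z) = -9 + ((Z + 43)*(Z + (10*Z + Z)))*sqrt(Z) = -9 + ((43 + Z)*(Z + 11*Z))*sqrt(Z) = -9 + ((43 + Z)*(12*Z))*sqrt(Z) = -9 + (12*Z*(43 + Z))*sqrt(Z) = -9 + 12*Z**(3/2)*(43 + Z))
(-98*(-60) + 8) + l(d(-4, 15)) = (-98*(-60) + 8) + (-9 + 12*(35 - 5*15)**(5/2) + 516*(35 - 5*15)**(3/2)) = (5880 + 8) + (-9 + 12*(35 - 75)**(5/2) + 516*(35 - 75)**(3/2)) = 5888 + (-9 + 12*(-40)**(5/2) + 516*(-40)**(3/2)) = 5888 + (-9 + 12*(3200*I*sqrt(10)) + 516*(-80*I*sqrt(10))) = 5888 + (-9 + 38400*I*sqrt(10) - 41280*I*sqrt(10)) = 5888 + (-9 - 2880*I*sqrt(10)) = 5879 - 2880*I*sqrt(10)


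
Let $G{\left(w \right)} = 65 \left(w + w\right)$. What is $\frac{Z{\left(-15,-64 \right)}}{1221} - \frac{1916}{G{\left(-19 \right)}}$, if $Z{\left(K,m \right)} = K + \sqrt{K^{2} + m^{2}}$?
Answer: $\frac{383731}{502645} + \frac{\sqrt{4321}}{1221} \approx 0.81726$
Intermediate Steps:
$G{\left(w \right)} = 130 w$ ($G{\left(w \right)} = 65 \cdot 2 w = 130 w$)
$\frac{Z{\left(-15,-64 \right)}}{1221} - \frac{1916}{G{\left(-19 \right)}} = \frac{-15 + \sqrt{\left(-15\right)^{2} + \left(-64\right)^{2}}}{1221} - \frac{1916}{130 \left(-19\right)} = \left(-15 + \sqrt{225 + 4096}\right) \frac{1}{1221} - \frac{1916}{-2470} = \left(-15 + \sqrt{4321}\right) \frac{1}{1221} - - \frac{958}{1235} = \left(- \frac{5}{407} + \frac{\sqrt{4321}}{1221}\right) + \frac{958}{1235} = \frac{383731}{502645} + \frac{\sqrt{4321}}{1221}$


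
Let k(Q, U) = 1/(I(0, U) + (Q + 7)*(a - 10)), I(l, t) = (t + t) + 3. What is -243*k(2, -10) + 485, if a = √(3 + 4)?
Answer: 5303771/10882 + 2187*√7/10882 ≈ 487.92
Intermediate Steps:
I(l, t) = 3 + 2*t (I(l, t) = 2*t + 3 = 3 + 2*t)
a = √7 ≈ 2.6458
k(Q, U) = 1/(3 + 2*U + (-10 + √7)*(7 + Q)) (k(Q, U) = 1/((3 + 2*U) + (Q + 7)*(√7 - 10)) = 1/((3 + 2*U) + (7 + Q)*(-10 + √7)) = 1/((3 + 2*U) + (-10 + √7)*(7 + Q)) = 1/(3 + 2*U + (-10 + √7)*(7 + Q)))
-243*k(2, -10) + 485 = -243/(-67 - 10*2 + 2*(-10) + 7*√7 + 2*√7) + 485 = -243/(-67 - 20 - 20 + 7*√7 + 2*√7) + 485 = -243/(-107 + 9*√7) + 485 = 485 - 243/(-107 + 9*√7)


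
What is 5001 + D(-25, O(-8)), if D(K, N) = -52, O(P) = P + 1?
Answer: 4949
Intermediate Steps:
O(P) = 1 + P
5001 + D(-25, O(-8)) = 5001 - 52 = 4949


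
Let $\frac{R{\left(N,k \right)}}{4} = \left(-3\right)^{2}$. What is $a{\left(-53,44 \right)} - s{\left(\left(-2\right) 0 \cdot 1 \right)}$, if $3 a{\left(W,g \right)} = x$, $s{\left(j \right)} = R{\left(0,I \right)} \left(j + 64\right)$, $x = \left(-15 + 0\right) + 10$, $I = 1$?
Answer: $- \frac{6917}{3} \approx -2305.7$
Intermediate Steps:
$R{\left(N,k \right)} = 36$ ($R{\left(N,k \right)} = 4 \left(-3\right)^{2} = 4 \cdot 9 = 36$)
$x = -5$ ($x = -15 + 10 = -5$)
$s{\left(j \right)} = 2304 + 36 j$ ($s{\left(j \right)} = 36 \left(j + 64\right) = 36 \left(64 + j\right) = 2304 + 36 j$)
$a{\left(W,g \right)} = - \frac{5}{3}$ ($a{\left(W,g \right)} = \frac{1}{3} \left(-5\right) = - \frac{5}{3}$)
$a{\left(-53,44 \right)} - s{\left(\left(-2\right) 0 \cdot 1 \right)} = - \frac{5}{3} - \left(2304 + 36 \left(-2\right) 0 \cdot 1\right) = - \frac{5}{3} - \left(2304 + 36 \cdot 0 \cdot 1\right) = - \frac{5}{3} - \left(2304 + 36 \cdot 0\right) = - \frac{5}{3} - \left(2304 + 0\right) = - \frac{5}{3} - 2304 = - \frac{6917}{3}$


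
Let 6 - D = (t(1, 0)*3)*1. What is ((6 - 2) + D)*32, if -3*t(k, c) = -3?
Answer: 224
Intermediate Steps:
t(k, c) = 1 (t(k, c) = -1/3*(-3) = 1)
D = 3 (D = 6 - 1*3 = 6 - 3 = 3)
((6 - 2) + D)*32 = ((6 - 2) + 3)*32 = (4 + 3)*32 = 7*32 = 224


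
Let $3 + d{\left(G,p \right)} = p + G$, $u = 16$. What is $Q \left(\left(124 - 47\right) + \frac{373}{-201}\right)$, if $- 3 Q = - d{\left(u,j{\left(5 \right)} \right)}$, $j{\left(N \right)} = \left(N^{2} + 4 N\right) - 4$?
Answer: $\frac{90624}{67} \approx 1352.6$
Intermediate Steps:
$j{\left(N \right)} = -4 + N^{2} + 4 N$
$d{\left(G,p \right)} = -3 + G + p$ ($d{\left(G,p \right)} = -3 + \left(p + G\right) = -3 + \left(G + p\right) = -3 + G + p$)
$Q = 18$ ($Q = - \frac{\left(-1\right) \left(-3 + 16 + \left(-4 + 5^{2} + 4 \cdot 5\right)\right)}{3} = - \frac{\left(-1\right) \left(-3 + 16 + \left(-4 + 25 + 20\right)\right)}{3} = - \frac{\left(-1\right) \left(-3 + 16 + 41\right)}{3} = - \frac{\left(-1\right) 54}{3} = \left(- \frac{1}{3}\right) \left(-54\right) = 18$)
$Q \left(\left(124 - 47\right) + \frac{373}{-201}\right) = 18 \left(\left(124 - 47\right) + \frac{373}{-201}\right) = 18 \left(\left(124 - 47\right) + 373 \left(- \frac{1}{201}\right)\right) = 18 \left(77 - \frac{373}{201}\right) = 18 \cdot \frac{15104}{201} = \frac{90624}{67}$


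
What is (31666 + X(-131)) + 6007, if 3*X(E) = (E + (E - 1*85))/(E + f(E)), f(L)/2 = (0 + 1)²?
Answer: 14579798/387 ≈ 37674.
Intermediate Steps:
f(L) = 2 (f(L) = 2*(0 + 1)² = 2*1² = 2*1 = 2)
X(E) = (-85 + 2*E)/(3*(2 + E)) (X(E) = ((E + (E - 1*85))/(E + 2))/3 = ((E + (E - 85))/(2 + E))/3 = ((E + (-85 + E))/(2 + E))/3 = ((-85 + 2*E)/(2 + E))/3 = (-85 + 2*E)/(3*(2 + E)))
(31666 + X(-131)) + 6007 = (31666 + (-85 + 2*(-131))/(3*(2 - 131))) + 6007 = (31666 + (⅓)*(-85 - 262)/(-129)) + 6007 = (31666 + (⅓)*(-1/129)*(-347)) + 6007 = (31666 + 347/387) + 6007 = 12255089/387 + 6007 = 14579798/387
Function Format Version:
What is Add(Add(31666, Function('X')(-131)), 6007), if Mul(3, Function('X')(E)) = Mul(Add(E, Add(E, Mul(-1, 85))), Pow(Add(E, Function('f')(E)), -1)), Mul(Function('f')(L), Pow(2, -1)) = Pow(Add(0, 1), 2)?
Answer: Rational(14579798, 387) ≈ 37674.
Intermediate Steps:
Function('f')(L) = 2 (Function('f')(L) = Mul(2, Pow(Add(0, 1), 2)) = Mul(2, Pow(1, 2)) = Mul(2, 1) = 2)
Function('X')(E) = Mul(Rational(1, 3), Pow(Add(2, E), -1), Add(-85, Mul(2, E))) (Function('X')(E) = Mul(Rational(1, 3), Mul(Add(E, Add(E, Mul(-1, 85))), Pow(Add(E, 2), -1))) = Mul(Rational(1, 3), Mul(Add(E, Add(E, -85)), Pow(Add(2, E), -1))) = Mul(Rational(1, 3), Mul(Add(E, Add(-85, E)), Pow(Add(2, E), -1))) = Mul(Rational(1, 3), Mul(Add(-85, Mul(2, E)), Pow(Add(2, E), -1))) = Mul(Rational(1, 3), Mul(Pow(Add(2, E), -1), Add(-85, Mul(2, E)))) = Mul(Rational(1, 3), Pow(Add(2, E), -1), Add(-85, Mul(2, E))))
Add(Add(31666, Function('X')(-131)), 6007) = Add(Add(31666, Mul(Rational(1, 3), Pow(Add(2, -131), -1), Add(-85, Mul(2, -131)))), 6007) = Add(Add(31666, Mul(Rational(1, 3), Pow(-129, -1), Add(-85, -262))), 6007) = Add(Add(31666, Mul(Rational(1, 3), Rational(-1, 129), -347)), 6007) = Add(Add(31666, Rational(347, 387)), 6007) = Add(Rational(12255089, 387), 6007) = Rational(14579798, 387)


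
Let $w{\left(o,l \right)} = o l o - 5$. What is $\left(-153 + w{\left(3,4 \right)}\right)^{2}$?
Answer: $14884$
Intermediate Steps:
$w{\left(o,l \right)} = -5 + l o^{2}$ ($w{\left(o,l \right)} = l o o - 5 = l o^{2} - 5 = -5 + l o^{2}$)
$\left(-153 + w{\left(3,4 \right)}\right)^{2} = \left(-153 - \left(5 - 4 \cdot 3^{2}\right)\right)^{2} = \left(-153 + \left(-5 + 4 \cdot 9\right)\right)^{2} = \left(-153 + \left(-5 + 36\right)\right)^{2} = \left(-153 + 31\right)^{2} = \left(-122\right)^{2} = 14884$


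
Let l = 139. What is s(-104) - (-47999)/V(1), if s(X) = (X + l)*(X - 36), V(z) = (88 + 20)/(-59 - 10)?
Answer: -1280377/36 ≈ -35566.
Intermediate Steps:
V(z) = -36/23 (V(z) = 108/(-69) = 108*(-1/69) = -36/23)
s(X) = (-36 + X)*(139 + X) (s(X) = (X + 139)*(X - 36) = (139 + X)*(-36 + X) = (-36 + X)*(139 + X))
s(-104) - (-47999)/V(1) = (-5004 + (-104)² + 103*(-104)) - (-47999)/(-36/23) = (-5004 + 10816 - 10712) - (-47999)*(-23)/36 = -4900 - 1*1103977/36 = -4900 - 1103977/36 = -1280377/36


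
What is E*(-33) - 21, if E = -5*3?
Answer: 474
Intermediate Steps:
E = -15
E*(-33) - 21 = -15*(-33) - 21 = 495 - 21 = 474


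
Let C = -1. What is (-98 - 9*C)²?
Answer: 7921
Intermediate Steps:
(-98 - 9*C)² = (-98 - 9*(-1))² = (-98 + 9)² = (-89)² = 7921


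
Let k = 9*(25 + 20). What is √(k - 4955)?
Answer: 5*I*√182 ≈ 67.454*I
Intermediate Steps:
k = 405 (k = 9*45 = 405)
√(k - 4955) = √(405 - 4955) = √(-4550) = 5*I*√182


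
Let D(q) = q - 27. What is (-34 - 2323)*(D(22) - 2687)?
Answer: 6345044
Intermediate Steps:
D(q) = -27 + q
(-34 - 2323)*(D(22) - 2687) = (-34 - 2323)*((-27 + 22) - 2687) = -2357*(-5 - 2687) = -2357*(-2692) = 6345044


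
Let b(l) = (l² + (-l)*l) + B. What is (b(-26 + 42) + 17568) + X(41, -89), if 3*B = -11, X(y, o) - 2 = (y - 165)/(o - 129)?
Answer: 5744377/327 ≈ 17567.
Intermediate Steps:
X(y, o) = 2 + (-165 + y)/(-129 + o) (X(y, o) = 2 + (y - 165)/(o - 129) = 2 + (-165 + y)/(-129 + o))
B = -11/3 (B = (⅓)*(-11) = -11/3 ≈ -3.6667)
b(l) = -11/3 (b(l) = (l² + (-l)*l) - 11/3 = (l² - l²) - 11/3 = 0 - 11/3 = -11/3)
(b(-26 + 42) + 17568) + X(41, -89) = (-11/3 + 17568) + (-423 + 41 + 2*(-89))/(-129 - 89) = 52693/3 + (-423 + 41 - 178)/(-218) = 52693/3 - 1/218*(-560) = 52693/3 + 280/109 = 5744377/327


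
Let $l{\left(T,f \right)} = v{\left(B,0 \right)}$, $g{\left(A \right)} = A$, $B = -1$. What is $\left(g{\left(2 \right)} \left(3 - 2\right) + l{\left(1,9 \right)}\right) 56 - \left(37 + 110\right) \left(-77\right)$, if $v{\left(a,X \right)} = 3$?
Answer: $11599$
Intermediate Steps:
$l{\left(T,f \right)} = 3$
$\left(g{\left(2 \right)} \left(3 - 2\right) + l{\left(1,9 \right)}\right) 56 - \left(37 + 110\right) \left(-77\right) = \left(2 \left(3 - 2\right) + 3\right) 56 - \left(37 + 110\right) \left(-77\right) = \left(2 \cdot 1 + 3\right) 56 - 147 \left(-77\right) = \left(2 + 3\right) 56 - -11319 = 5 \cdot 56 + 11319 = 280 + 11319 = 11599$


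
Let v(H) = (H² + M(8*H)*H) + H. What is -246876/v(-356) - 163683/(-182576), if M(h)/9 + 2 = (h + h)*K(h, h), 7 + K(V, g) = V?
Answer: 2132128493176233/2378215419006608 ≈ 0.89652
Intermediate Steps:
K(V, g) = -7 + V
M(h) = -18 + 18*h*(-7 + h) (M(h) = -18 + 9*((h + h)*(-7 + h)) = -18 + 9*((2*h)*(-7 + h)) = -18 + 9*(2*h*(-7 + h)) = -18 + 18*h*(-7 + h))
v(H) = H + H² + H*(-18 + 144*H*(-7 + 8*H)) (v(H) = (H² + (-18 + 18*(8*H)*(-7 + 8*H))*H) + H = (H² + (-18 + 144*H*(-7 + 8*H))*H) + H = (H² + H*(-18 + 144*H*(-7 + 8*H))) + H = H + H² + H*(-18 + 144*H*(-7 + 8*H)))
-246876/v(-356) - 163683/(-182576) = -246876*(-1/(356*(-17 - 1007*(-356) + 1152*(-356)²))) - 163683/(-182576) = -246876*(-1/(356*(-17 + 358492 + 1152*126736))) - 163683*(-1/182576) = -246876*(-1/(356*(-17 + 358492 + 145999872))) + 163683/182576 = -246876/((-356*146358347)) + 163683/182576 = -246876/(-52103571532) + 163683/182576 = -246876*(-1/52103571532) + 163683/182576 = 61719/13025892883 + 163683/182576 = 2132128493176233/2378215419006608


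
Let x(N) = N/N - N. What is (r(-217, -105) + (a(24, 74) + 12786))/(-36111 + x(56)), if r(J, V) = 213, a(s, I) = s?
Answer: -13023/36166 ≈ -0.36009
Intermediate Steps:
x(N) = 1 - N
(r(-217, -105) + (a(24, 74) + 12786))/(-36111 + x(56)) = (213 + (24 + 12786))/(-36111 + (1 - 1*56)) = (213 + 12810)/(-36111 + (1 - 56)) = 13023/(-36111 - 55) = 13023/(-36166) = 13023*(-1/36166) = -13023/36166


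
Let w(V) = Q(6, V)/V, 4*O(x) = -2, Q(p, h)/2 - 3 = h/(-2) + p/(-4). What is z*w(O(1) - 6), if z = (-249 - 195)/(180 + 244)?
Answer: 2109/1378 ≈ 1.5305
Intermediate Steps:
Q(p, h) = 6 - h - p/2 (Q(p, h) = 6 + 2*(h/(-2) + p/(-4)) = 6 + 2*(h*(-1/2) + p*(-1/4)) = 6 + 2*(-h/2 - p/4) = 6 + (-h - p/2) = 6 - h - p/2)
O(x) = -1/2 (O(x) = (1/4)*(-2) = -1/2)
w(V) = (3 - V)/V (w(V) = (6 - V - 1/2*6)/V = (6 - V - 3)/V = (3 - V)/V)
z = -111/106 (z = -444/424 = -444*1/424 = -111/106 ≈ -1.0472)
z*w(O(1) - 6) = -111*(3 - (-1/2 - 6))/(106*(-1/2 - 6)) = -111*(3 - 1*(-13/2))/(106*(-13/2)) = -(-111)*(3 + 13/2)/689 = -(-111)*19/(689*2) = -111/106*(-19/13) = 2109/1378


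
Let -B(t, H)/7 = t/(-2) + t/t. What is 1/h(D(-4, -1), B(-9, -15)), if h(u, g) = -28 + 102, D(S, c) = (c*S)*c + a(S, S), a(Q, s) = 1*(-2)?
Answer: 1/74 ≈ 0.013514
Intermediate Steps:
a(Q, s) = -2
D(S, c) = -2 + S*c² (D(S, c) = (c*S)*c - 2 = (S*c)*c - 2 = S*c² - 2 = -2 + S*c²)
B(t, H) = -7 + 7*t/2 (B(t, H) = -7*(t/(-2) + t/t) = -7*(t*(-½) + 1) = -7*(-t/2 + 1) = -7*(1 - t/2) = -7 + 7*t/2)
h(u, g) = 74
1/h(D(-4, -1), B(-9, -15)) = 1/74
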